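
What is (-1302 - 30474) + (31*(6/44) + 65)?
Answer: -697549/22 ≈ -31707.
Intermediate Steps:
(-1302 - 30474) + (31*(6/44) + 65) = -31776 + (31*(6*(1/44)) + 65) = -31776 + (31*(3/22) + 65) = -31776 + (93/22 + 65) = -31776 + 1523/22 = -697549/22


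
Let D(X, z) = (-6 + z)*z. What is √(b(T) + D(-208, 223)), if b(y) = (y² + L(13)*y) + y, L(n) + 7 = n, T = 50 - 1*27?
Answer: √49081 ≈ 221.54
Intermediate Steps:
T = 23 (T = 50 - 27 = 23)
L(n) = -7 + n
D(X, z) = z*(-6 + z)
b(y) = y² + 7*y (b(y) = (y² + (-7 + 13)*y) + y = (y² + 6*y) + y = y² + 7*y)
√(b(T) + D(-208, 223)) = √(23*(7 + 23) + 223*(-6 + 223)) = √(23*30 + 223*217) = √(690 + 48391) = √49081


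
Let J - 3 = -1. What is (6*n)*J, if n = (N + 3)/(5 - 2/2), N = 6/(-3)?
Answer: 3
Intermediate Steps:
J = 2 (J = 3 - 1 = 2)
N = -2 (N = 6*(-⅓) = -2)
n = ¼ (n = (-2 + 3)/(5 - 2/2) = 1/(5 - 2*½) = 1/(5 - 1) = 1/4 = 1*(¼) = ¼ ≈ 0.25000)
(6*n)*J = (6*(¼))*2 = (3/2)*2 = 3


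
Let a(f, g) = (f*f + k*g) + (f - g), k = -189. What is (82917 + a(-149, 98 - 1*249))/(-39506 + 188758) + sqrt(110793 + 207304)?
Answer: 133659/149252 + sqrt(318097) ≈ 564.90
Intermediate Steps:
a(f, g) = f + f**2 - 190*g (a(f, g) = (f*f - 189*g) + (f - g) = (f**2 - 189*g) + (f - g) = f + f**2 - 190*g)
(82917 + a(-149, 98 - 1*249))/(-39506 + 188758) + sqrt(110793 + 207304) = (82917 + (-149 + (-149)**2 - 190*(98 - 1*249)))/(-39506 + 188758) + sqrt(110793 + 207304) = (82917 + (-149 + 22201 - 190*(98 - 249)))/149252 + sqrt(318097) = (82917 + (-149 + 22201 - 190*(-151)))*(1/149252) + sqrt(318097) = (82917 + (-149 + 22201 + 28690))*(1/149252) + sqrt(318097) = (82917 + 50742)*(1/149252) + sqrt(318097) = 133659*(1/149252) + sqrt(318097) = 133659/149252 + sqrt(318097)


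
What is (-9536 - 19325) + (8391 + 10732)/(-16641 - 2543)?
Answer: -553688547/19184 ≈ -28862.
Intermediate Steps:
(-9536 - 19325) + (8391 + 10732)/(-16641 - 2543) = -28861 + 19123/(-19184) = -28861 + 19123*(-1/19184) = -28861 - 19123/19184 = -553688547/19184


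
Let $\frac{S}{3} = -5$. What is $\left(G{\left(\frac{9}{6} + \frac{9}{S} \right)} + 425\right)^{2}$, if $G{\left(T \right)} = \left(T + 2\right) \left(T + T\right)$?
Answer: $\frac{462723121}{2500} \approx 1.8509 \cdot 10^{5}$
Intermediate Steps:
$S = -15$ ($S = 3 \left(-5\right) = -15$)
$G{\left(T \right)} = 2 T \left(2 + T\right)$ ($G{\left(T \right)} = \left(2 + T\right) 2 T = 2 T \left(2 + T\right)$)
$\left(G{\left(\frac{9}{6} + \frac{9}{S} \right)} + 425\right)^{2} = \left(2 \left(\frac{9}{6} + \frac{9}{-15}\right) \left(2 + \left(\frac{9}{6} + \frac{9}{-15}\right)\right) + 425\right)^{2} = \left(2 \left(9 \cdot \frac{1}{6} + 9 \left(- \frac{1}{15}\right)\right) \left(2 + \left(9 \cdot \frac{1}{6} + 9 \left(- \frac{1}{15}\right)\right)\right) + 425\right)^{2} = \left(2 \left(\frac{3}{2} - \frac{3}{5}\right) \left(2 + \left(\frac{3}{2} - \frac{3}{5}\right)\right) + 425\right)^{2} = \left(2 \cdot \frac{9}{10} \left(2 + \frac{9}{10}\right) + 425\right)^{2} = \left(2 \cdot \frac{9}{10} \cdot \frac{29}{10} + 425\right)^{2} = \left(\frac{261}{50} + 425\right)^{2} = \left(\frac{21511}{50}\right)^{2} = \frac{462723121}{2500}$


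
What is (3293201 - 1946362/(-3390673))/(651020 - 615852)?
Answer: 1015106332785/10840289824 ≈ 93.642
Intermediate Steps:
(3293201 - 1946362/(-3390673))/(651020 - 615852) = (3293201 - 1946362*(-1/3390673))/35168 = (3293201 + 176942/308243)*(1/35168) = (1015106332785/308243)*(1/35168) = 1015106332785/10840289824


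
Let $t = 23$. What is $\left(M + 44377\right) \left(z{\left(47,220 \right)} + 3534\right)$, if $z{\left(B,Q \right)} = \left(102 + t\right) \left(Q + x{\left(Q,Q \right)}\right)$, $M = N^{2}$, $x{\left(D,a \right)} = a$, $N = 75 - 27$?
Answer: $2732425654$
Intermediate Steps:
$N = 48$
$M = 2304$ ($M = 48^{2} = 2304$)
$z{\left(B,Q \right)} = 250 Q$ ($z{\left(B,Q \right)} = \left(102 + 23\right) \left(Q + Q\right) = 125 \cdot 2 Q = 250 Q$)
$\left(M + 44377\right) \left(z{\left(47,220 \right)} + 3534\right) = \left(2304 + 44377\right) \left(250 \cdot 220 + 3534\right) = 46681 \left(55000 + 3534\right) = 46681 \cdot 58534 = 2732425654$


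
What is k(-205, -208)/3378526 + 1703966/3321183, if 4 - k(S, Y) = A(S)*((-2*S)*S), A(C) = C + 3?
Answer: -25315235186726/5610351558129 ≈ -4.5122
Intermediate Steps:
A(C) = 3 + C
k(S, Y) = 4 + 2*S**2*(3 + S) (k(S, Y) = 4 - (3 + S)*(-2*S)*S = 4 - (3 + S)*(-2*S**2) = 4 - (-2)*S**2*(3 + S) = 4 + 2*S**2*(3 + S))
k(-205, -208)/3378526 + 1703966/3321183 = (4 + 2*(-205)**2*(3 - 205))/3378526 + 1703966/3321183 = (4 + 2*42025*(-202))*(1/3378526) + 1703966*(1/3321183) = (4 - 16978100)*(1/3378526) + 1703966/3321183 = -16978096*1/3378526 + 1703966/3321183 = -8489048/1689263 + 1703966/3321183 = -25315235186726/5610351558129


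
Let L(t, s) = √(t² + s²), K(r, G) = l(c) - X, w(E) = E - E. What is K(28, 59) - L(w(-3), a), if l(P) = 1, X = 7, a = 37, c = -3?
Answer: -43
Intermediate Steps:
w(E) = 0
K(r, G) = -6 (K(r, G) = 1 - 1*7 = 1 - 7 = -6)
L(t, s) = √(s² + t²)
K(28, 59) - L(w(-3), a) = -6 - √(37² + 0²) = -6 - √(1369 + 0) = -6 - √1369 = -6 - 1*37 = -6 - 37 = -43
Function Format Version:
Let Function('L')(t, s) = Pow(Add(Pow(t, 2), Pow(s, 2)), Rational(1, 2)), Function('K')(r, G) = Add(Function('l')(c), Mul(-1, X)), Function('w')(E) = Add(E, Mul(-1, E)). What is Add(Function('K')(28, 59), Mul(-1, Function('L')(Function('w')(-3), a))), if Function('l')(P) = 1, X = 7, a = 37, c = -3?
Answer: -43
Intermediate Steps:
Function('w')(E) = 0
Function('K')(r, G) = -6 (Function('K')(r, G) = Add(1, Mul(-1, 7)) = Add(1, -7) = -6)
Function('L')(t, s) = Pow(Add(Pow(s, 2), Pow(t, 2)), Rational(1, 2))
Add(Function('K')(28, 59), Mul(-1, Function('L')(Function('w')(-3), a))) = Add(-6, Mul(-1, Pow(Add(Pow(37, 2), Pow(0, 2)), Rational(1, 2)))) = Add(-6, Mul(-1, Pow(Add(1369, 0), Rational(1, 2)))) = Add(-6, Mul(-1, Pow(1369, Rational(1, 2)))) = Add(-6, Mul(-1, 37)) = Add(-6, -37) = -43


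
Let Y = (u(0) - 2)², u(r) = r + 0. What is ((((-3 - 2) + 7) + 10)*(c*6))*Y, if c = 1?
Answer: 288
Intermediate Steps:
u(r) = r
Y = 4 (Y = (0 - 2)² = (-2)² = 4)
((((-3 - 2) + 7) + 10)*(c*6))*Y = ((((-3 - 2) + 7) + 10)*(1*6))*4 = (((-5 + 7) + 10)*6)*4 = ((2 + 10)*6)*4 = (12*6)*4 = 72*4 = 288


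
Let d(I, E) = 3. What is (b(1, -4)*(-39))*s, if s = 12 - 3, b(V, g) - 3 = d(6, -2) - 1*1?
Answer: -1755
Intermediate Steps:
b(V, g) = 5 (b(V, g) = 3 + (3 - 1*1) = 3 + (3 - 1) = 3 + 2 = 5)
s = 9
(b(1, -4)*(-39))*s = (5*(-39))*9 = -195*9 = -1755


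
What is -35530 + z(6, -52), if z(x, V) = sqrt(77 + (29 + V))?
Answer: -35530 + 3*sqrt(6) ≈ -35523.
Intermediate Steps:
z(x, V) = sqrt(106 + V)
-35530 + z(6, -52) = -35530 + sqrt(106 - 52) = -35530 + sqrt(54) = -35530 + 3*sqrt(6)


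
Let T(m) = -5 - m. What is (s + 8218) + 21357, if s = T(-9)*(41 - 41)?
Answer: 29575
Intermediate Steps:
s = 0 (s = (-5 - 1*(-9))*(41 - 41) = (-5 + 9)*0 = 4*0 = 0)
(s + 8218) + 21357 = (0 + 8218) + 21357 = 8218 + 21357 = 29575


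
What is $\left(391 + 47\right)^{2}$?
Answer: $191844$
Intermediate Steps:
$\left(391 + 47\right)^{2} = 438^{2} = 191844$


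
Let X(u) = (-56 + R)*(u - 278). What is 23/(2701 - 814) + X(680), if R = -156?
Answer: -160817665/1887 ≈ -85224.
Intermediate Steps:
X(u) = 58936 - 212*u (X(u) = (-56 - 156)*(u - 278) = -212*(-278 + u) = 58936 - 212*u)
23/(2701 - 814) + X(680) = 23/(2701 - 814) + (58936 - 212*680) = 23/1887 + (58936 - 144160) = 23*(1/1887) - 85224 = 23/1887 - 85224 = -160817665/1887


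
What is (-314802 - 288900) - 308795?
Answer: -912497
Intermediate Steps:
(-314802 - 288900) - 308795 = -603702 - 308795 = -912497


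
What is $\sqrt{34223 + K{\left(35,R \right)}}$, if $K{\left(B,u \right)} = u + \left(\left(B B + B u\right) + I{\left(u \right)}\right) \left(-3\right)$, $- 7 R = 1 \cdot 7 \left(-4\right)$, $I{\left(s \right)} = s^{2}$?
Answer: $2 \sqrt{7521} \approx 173.45$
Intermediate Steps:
$R = 4$ ($R = - \frac{1 \cdot 7 \left(-4\right)}{7} = - \frac{7 \left(-4\right)}{7} = \left(- \frac{1}{7}\right) \left(-28\right) = 4$)
$K{\left(B,u \right)} = u - 3 B^{2} - 3 u^{2} - 3 B u$ ($K{\left(B,u \right)} = u + \left(\left(B B + B u\right) + u^{2}\right) \left(-3\right) = u + \left(\left(B^{2} + B u\right) + u^{2}\right) \left(-3\right) = u + \left(B^{2} + u^{2} + B u\right) \left(-3\right) = u - \left(3 B^{2} + 3 u^{2} + 3 B u\right) = u - 3 B^{2} - 3 u^{2} - 3 B u$)
$\sqrt{34223 + K{\left(35,R \right)}} = \sqrt{34223 - \left(-4 + 48 + 420 + 3675\right)} = \sqrt{34223 - 4139} = \sqrt{30084} = 2 \sqrt{7521}$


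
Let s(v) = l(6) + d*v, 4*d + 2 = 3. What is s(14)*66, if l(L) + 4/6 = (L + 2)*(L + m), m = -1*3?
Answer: 1771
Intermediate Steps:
m = -3
d = ¼ (d = -½ + (¼)*3 = -½ + ¾ = ¼ ≈ 0.25000)
l(L) = -⅔ + (-3 + L)*(2 + L) (l(L) = -⅔ + (L + 2)*(L - 3) = -⅔ + (2 + L)*(-3 + L) = -⅔ + (-3 + L)*(2 + L))
s(v) = 70/3 + v/4 (s(v) = (-20/3 + 6² - 1*6) + v/4 = (-20/3 + 36 - 6) + v/4 = 70/3 + v/4)
s(14)*66 = (70/3 + (¼)*14)*66 = (70/3 + 7/2)*66 = (161/6)*66 = 1771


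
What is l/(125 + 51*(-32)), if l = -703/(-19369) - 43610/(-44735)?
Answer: -175226159/261154725601 ≈ -0.00067097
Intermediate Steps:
l = 175226159/173294443 (l = -703*(-1/19369) - 43610*(-1/44735) = 703/19369 + 8722/8947 = 175226159/173294443 ≈ 1.0111)
l/(125 + 51*(-32)) = 175226159/(173294443*(125 + 51*(-32))) = 175226159/(173294443*(125 - 1632)) = (175226159/173294443)/(-1507) = (175226159/173294443)*(-1/1507) = -175226159/261154725601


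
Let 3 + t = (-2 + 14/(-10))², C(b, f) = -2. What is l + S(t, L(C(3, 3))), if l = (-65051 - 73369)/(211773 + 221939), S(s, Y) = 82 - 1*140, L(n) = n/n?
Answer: -6323429/108428 ≈ -58.319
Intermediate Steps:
L(n) = 1
t = 214/25 (t = -3 + (-2 + 14/(-10))² = -3 + (-2 + 14*(-⅒))² = -3 + (-2 - 7/5)² = -3 + (-17/5)² = -3 + 289/25 = 214/25 ≈ 8.5600)
S(s, Y) = -58 (S(s, Y) = 82 - 140 = -58)
l = -34605/108428 (l = -138420/433712 = -138420*1/433712 = -34605/108428 ≈ -0.31915)
l + S(t, L(C(3, 3))) = -34605/108428 - 58 = -6323429/108428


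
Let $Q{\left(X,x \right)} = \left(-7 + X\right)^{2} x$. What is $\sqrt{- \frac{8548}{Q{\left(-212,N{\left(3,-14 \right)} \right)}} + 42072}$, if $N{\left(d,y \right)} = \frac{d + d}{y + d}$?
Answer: $\frac{\sqrt{18160477770}}{657} \approx 205.12$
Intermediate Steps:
$N{\left(d,y \right)} = \frac{2 d}{d + y}$
$Q{\left(X,x \right)} = x \left(-7 + X\right)^{2}$
$\sqrt{- \frac{8548}{Q{\left(-212,N{\left(3,-14 \right)} \right)}} + 42072} = \sqrt{- \frac{8548}{2 \cdot 3 \frac{1}{3 - 14} \left(-7 - 212\right)^{2}} + 42072} = \sqrt{- \frac{8548}{2 \cdot 3 \frac{1}{-11} \left(-219\right)^{2}} + 42072} = \sqrt{- \frac{8548}{2 \cdot 3 \left(- \frac{1}{11}\right) 47961} + 42072} = \sqrt{- \frac{8548}{\left(- \frac{6}{11}\right) 47961} + 42072} = \sqrt{- \frac{8548}{- \frac{287766}{11}} + 42072} = \sqrt{\left(-8548\right) \left(- \frac{11}{287766}\right) + 42072} = \sqrt{\frac{47014}{143883} + 42072} = \sqrt{\frac{6053492590}{143883}} = \frac{\sqrt{18160477770}}{657}$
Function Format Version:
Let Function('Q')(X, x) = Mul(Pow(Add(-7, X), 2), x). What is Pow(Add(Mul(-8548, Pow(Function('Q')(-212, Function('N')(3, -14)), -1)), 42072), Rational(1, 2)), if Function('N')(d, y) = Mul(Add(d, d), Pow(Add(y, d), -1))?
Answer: Mul(Rational(1, 657), Pow(18160477770, Rational(1, 2))) ≈ 205.12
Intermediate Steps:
Function('N')(d, y) = Mul(2, d, Pow(Add(d, y), -1)) (Function('N')(d, y) = Mul(Mul(2, d), Pow(Add(d, y), -1)) = Mul(2, d, Pow(Add(d, y), -1)))
Function('Q')(X, x) = Mul(x, Pow(Add(-7, X), 2))
Pow(Add(Mul(-8548, Pow(Function('Q')(-212, Function('N')(3, -14)), -1)), 42072), Rational(1, 2)) = Pow(Add(Mul(-8548, Pow(Mul(Mul(2, 3, Pow(Add(3, -14), -1)), Pow(Add(-7, -212), 2)), -1)), 42072), Rational(1, 2)) = Pow(Add(Mul(-8548, Pow(Mul(Mul(2, 3, Pow(-11, -1)), Pow(-219, 2)), -1)), 42072), Rational(1, 2)) = Pow(Add(Mul(-8548, Pow(Mul(Mul(2, 3, Rational(-1, 11)), 47961), -1)), 42072), Rational(1, 2)) = Pow(Add(Mul(-8548, Pow(Mul(Rational(-6, 11), 47961), -1)), 42072), Rational(1, 2)) = Pow(Add(Mul(-8548, Pow(Rational(-287766, 11), -1)), 42072), Rational(1, 2)) = Pow(Add(Mul(-8548, Rational(-11, 287766)), 42072), Rational(1, 2)) = Pow(Add(Rational(47014, 143883), 42072), Rational(1, 2)) = Pow(Rational(6053492590, 143883), Rational(1, 2)) = Mul(Rational(1, 657), Pow(18160477770, Rational(1, 2)))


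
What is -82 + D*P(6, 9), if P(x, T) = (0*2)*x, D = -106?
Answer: -82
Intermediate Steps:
P(x, T) = 0 (P(x, T) = 0*x = 0)
-82 + D*P(6, 9) = -82 - 106*0 = -82 + 0 = -82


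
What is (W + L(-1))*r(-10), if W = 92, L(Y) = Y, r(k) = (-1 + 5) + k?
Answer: -546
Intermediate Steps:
r(k) = 4 + k
(W + L(-1))*r(-10) = (92 - 1)*(4 - 10) = 91*(-6) = -546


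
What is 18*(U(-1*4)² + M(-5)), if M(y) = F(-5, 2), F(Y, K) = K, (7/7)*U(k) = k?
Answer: 324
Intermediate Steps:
U(k) = k
M(y) = 2
18*(U(-1*4)² + M(-5)) = 18*((-1*4)² + 2) = 18*((-4)² + 2) = 18*(16 + 2) = 18*18 = 324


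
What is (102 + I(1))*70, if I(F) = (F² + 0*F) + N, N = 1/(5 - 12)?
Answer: 7200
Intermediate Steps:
N = -⅐ (N = 1/(-7) = -⅐ ≈ -0.14286)
I(F) = -⅐ + F² (I(F) = (F² + 0*F) - ⅐ = (F² + 0) - ⅐ = F² - ⅐ = -⅐ + F²)
(102 + I(1))*70 = (102 + (-⅐ + 1²))*70 = (102 + (-⅐ + 1))*70 = (102 + 6/7)*70 = (720/7)*70 = 7200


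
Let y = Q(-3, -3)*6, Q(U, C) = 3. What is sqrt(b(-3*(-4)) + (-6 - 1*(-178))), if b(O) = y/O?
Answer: sqrt(694)/2 ≈ 13.172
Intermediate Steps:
y = 18 (y = 3*6 = 18)
b(O) = 18/O
sqrt(b(-3*(-4)) + (-6 - 1*(-178))) = sqrt(18/((-3*(-4))) + (-6 - 1*(-178))) = sqrt(18/12 + (-6 + 178)) = sqrt(18*(1/12) + 172) = sqrt(3/2 + 172) = sqrt(347/2) = sqrt(694)/2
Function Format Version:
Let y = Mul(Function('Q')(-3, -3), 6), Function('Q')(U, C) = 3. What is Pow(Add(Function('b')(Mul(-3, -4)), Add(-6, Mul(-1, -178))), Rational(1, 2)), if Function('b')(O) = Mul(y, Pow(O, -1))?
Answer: Mul(Rational(1, 2), Pow(694, Rational(1, 2))) ≈ 13.172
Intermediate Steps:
y = 18 (y = Mul(3, 6) = 18)
Function('b')(O) = Mul(18, Pow(O, -1))
Pow(Add(Function('b')(Mul(-3, -4)), Add(-6, Mul(-1, -178))), Rational(1, 2)) = Pow(Add(Mul(18, Pow(Mul(-3, -4), -1)), Add(-6, Mul(-1, -178))), Rational(1, 2)) = Pow(Add(Mul(18, Pow(12, -1)), Add(-6, 178)), Rational(1, 2)) = Pow(Add(Mul(18, Rational(1, 12)), 172), Rational(1, 2)) = Pow(Add(Rational(3, 2), 172), Rational(1, 2)) = Pow(Rational(347, 2), Rational(1, 2)) = Mul(Rational(1, 2), Pow(694, Rational(1, 2)))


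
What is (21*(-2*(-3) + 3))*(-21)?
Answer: -3969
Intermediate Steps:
(21*(-2*(-3) + 3))*(-21) = (21*(6 + 3))*(-21) = (21*9)*(-21) = 189*(-21) = -3969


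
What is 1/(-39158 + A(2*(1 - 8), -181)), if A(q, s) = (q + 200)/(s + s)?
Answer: -181/7087691 ≈ -2.5537e-5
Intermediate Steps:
A(q, s) = (200 + q)/(2*s) (A(q, s) = (200 + q)/((2*s)) = (200 + q)*(1/(2*s)) = (200 + q)/(2*s))
1/(-39158 + A(2*(1 - 8), -181)) = 1/(-39158 + (½)*(200 + 2*(1 - 8))/(-181)) = 1/(-39158 + (½)*(-1/181)*(200 + 2*(-7))) = 1/(-39158 + (½)*(-1/181)*(200 - 14)) = 1/(-39158 + (½)*(-1/181)*186) = 1/(-39158 - 93/181) = 1/(-7087691/181) = -181/7087691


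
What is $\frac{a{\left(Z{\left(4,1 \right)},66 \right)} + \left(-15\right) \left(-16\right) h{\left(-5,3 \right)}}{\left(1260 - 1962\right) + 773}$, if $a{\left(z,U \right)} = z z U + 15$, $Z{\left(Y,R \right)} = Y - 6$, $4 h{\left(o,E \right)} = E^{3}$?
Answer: $\frac{1899}{71} \approx 26.746$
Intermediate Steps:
$h{\left(o,E \right)} = \frac{E^{3}}{4}$
$Z{\left(Y,R \right)} = -6 + Y$
$a{\left(z,U \right)} = 15 + U z^{2}$ ($a{\left(z,U \right)} = z^{2} U + 15 = U z^{2} + 15 = 15 + U z^{2}$)
$\frac{a{\left(Z{\left(4,1 \right)},66 \right)} + \left(-15\right) \left(-16\right) h{\left(-5,3 \right)}}{\left(1260 - 1962\right) + 773} = \frac{\left(15 + 66 \left(-6 + 4\right)^{2}\right) + \left(-15\right) \left(-16\right) \frac{3^{3}}{4}}{\left(1260 - 1962\right) + 773} = \frac{\left(15 + 66 \left(-2\right)^{2}\right) + 240 \cdot \frac{1}{4} \cdot 27}{\left(1260 - 1962\right) + 773} = \frac{\left(15 + 66 \cdot 4\right) + 240 \cdot \frac{27}{4}}{-702 + 773} = \frac{\left(15 + 264\right) + 1620}{71} = \left(279 + 1620\right) \frac{1}{71} = 1899 \cdot \frac{1}{71} = \frac{1899}{71}$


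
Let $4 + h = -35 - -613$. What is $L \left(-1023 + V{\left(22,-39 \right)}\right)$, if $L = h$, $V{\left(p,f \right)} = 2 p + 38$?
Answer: $-540134$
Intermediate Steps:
$V{\left(p,f \right)} = 38 + 2 p$
$h = 574$ ($h = -4 - -578 = -4 + \left(-35 + 613\right) = -4 + 578 = 574$)
$L = 574$
$L \left(-1023 + V{\left(22,-39 \right)}\right) = 574 \left(-1023 + \left(38 + 2 \cdot 22\right)\right) = 574 \left(-1023 + \left(38 + 44\right)\right) = 574 \left(-1023 + 82\right) = 574 \left(-941\right) = -540134$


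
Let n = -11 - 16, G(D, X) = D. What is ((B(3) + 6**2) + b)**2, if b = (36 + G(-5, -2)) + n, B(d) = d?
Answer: 1849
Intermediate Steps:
n = -27
b = 4 (b = (36 - 5) - 27 = 31 - 27 = 4)
((B(3) + 6**2) + b)**2 = ((3 + 6**2) + 4)**2 = ((3 + 36) + 4)**2 = (39 + 4)**2 = 43**2 = 1849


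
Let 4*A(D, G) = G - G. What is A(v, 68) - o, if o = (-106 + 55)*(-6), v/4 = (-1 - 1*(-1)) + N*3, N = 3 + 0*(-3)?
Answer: -306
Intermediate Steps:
N = 3 (N = 3 + 0 = 3)
v = 36 (v = 4*((-1 - 1*(-1)) + 3*3) = 4*((-1 + 1) + 9) = 4*(0 + 9) = 4*9 = 36)
A(D, G) = 0 (A(D, G) = (G - G)/4 = (1/4)*0 = 0)
o = 306 (o = -51*(-6) = 306)
A(v, 68) - o = 0 - 1*306 = 0 - 306 = -306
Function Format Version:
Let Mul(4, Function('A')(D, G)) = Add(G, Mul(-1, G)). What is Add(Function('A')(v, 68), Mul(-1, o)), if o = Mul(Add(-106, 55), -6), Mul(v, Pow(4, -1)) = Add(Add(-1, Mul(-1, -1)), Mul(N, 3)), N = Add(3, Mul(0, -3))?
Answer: -306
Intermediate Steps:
N = 3 (N = Add(3, 0) = 3)
v = 36 (v = Mul(4, Add(Add(-1, Mul(-1, -1)), Mul(3, 3))) = Mul(4, Add(Add(-1, 1), 9)) = Mul(4, Add(0, 9)) = Mul(4, 9) = 36)
Function('A')(D, G) = 0 (Function('A')(D, G) = Mul(Rational(1, 4), Add(G, Mul(-1, G))) = Mul(Rational(1, 4), 0) = 0)
o = 306 (o = Mul(-51, -6) = 306)
Add(Function('A')(v, 68), Mul(-1, o)) = Add(0, Mul(-1, 306)) = Add(0, -306) = -306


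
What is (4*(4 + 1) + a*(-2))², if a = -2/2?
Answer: 484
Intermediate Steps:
a = -1 (a = -2*½ = -1)
(4*(4 + 1) + a*(-2))² = (4*(4 + 1) - 1*(-2))² = (4*5 + 2)² = (20 + 2)² = 22² = 484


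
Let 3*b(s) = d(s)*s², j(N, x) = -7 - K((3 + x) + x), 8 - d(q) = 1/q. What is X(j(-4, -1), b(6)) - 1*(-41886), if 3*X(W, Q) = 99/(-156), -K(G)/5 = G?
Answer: 2178061/52 ≈ 41886.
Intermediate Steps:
K(G) = -5*G
d(q) = 8 - 1/q
j(N, x) = 8 + 10*x (j(N, x) = -7 - (-5)*((3 + x) + x) = -7 - (-5)*(3 + 2*x) = -7 - (-15 - 10*x) = -7 + (15 + 10*x) = 8 + 10*x)
b(s) = s²*(8 - 1/s)/3 (b(s) = ((8 - 1/s)*s²)/3 = (s²*(8 - 1/s))/3 = s²*(8 - 1/s)/3)
X(W, Q) = -11/52 (X(W, Q) = (99/(-156))/3 = (99*(-1/156))/3 = (⅓)*(-33/52) = -11/52)
X(j(-4, -1), b(6)) - 1*(-41886) = -11/52 - 1*(-41886) = -11/52 + 41886 = 2178061/52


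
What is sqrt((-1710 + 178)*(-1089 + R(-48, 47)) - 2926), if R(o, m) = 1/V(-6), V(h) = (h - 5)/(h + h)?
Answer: sqrt(201313838)/11 ≈ 1289.9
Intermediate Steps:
V(h) = (-5 + h)/(2*h) (V(h) = (-5 + h)/((2*h)) = (-5 + h)*(1/(2*h)) = (-5 + h)/(2*h))
R(o, m) = 12/11 (R(o, m) = 1/((1/2)*(-5 - 6)/(-6)) = 1/((1/2)*(-1/6)*(-11)) = 1/(11/12) = 12/11)
sqrt((-1710 + 178)*(-1089 + R(-48, 47)) - 2926) = sqrt((-1710 + 178)*(-1089 + 12/11) - 2926) = sqrt(-1532*(-11967/11) - 2926) = sqrt(18333444/11 - 2926) = sqrt(18301258/11) = sqrt(201313838)/11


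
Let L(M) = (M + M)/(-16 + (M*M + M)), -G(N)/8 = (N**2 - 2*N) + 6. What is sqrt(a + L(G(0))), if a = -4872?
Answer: I*sqrt(23873010)/70 ≈ 69.8*I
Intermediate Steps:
G(N) = -48 - 8*N**2 + 16*N (G(N) = -8*((N**2 - 2*N) + 6) = -8*(6 + N**2 - 2*N) = -48 - 8*N**2 + 16*N)
L(M) = 2*M/(-16 + M + M**2) (L(M) = (2*M)/(-16 + (M**2 + M)) = (2*M)/(-16 + (M + M**2)) = (2*M)/(-16 + M + M**2) = 2*M/(-16 + M + M**2))
sqrt(a + L(G(0))) = sqrt(-4872 + 2*(-48 - 8*0**2 + 16*0)/(-16 + (-48 - 8*0**2 + 16*0) + (-48 - 8*0**2 + 16*0)**2)) = sqrt(-4872 + 2*(-48 - 8*0 + 0)/(-16 + (-48 - 8*0 + 0) + (-48 - 8*0 + 0)**2)) = sqrt(-4872 + 2*(-48 + 0 + 0)/(-16 + (-48 + 0 + 0) + (-48 + 0 + 0)**2)) = sqrt(-4872 + 2*(-48)/(-16 - 48 + (-48)**2)) = sqrt(-4872 + 2*(-48)/(-16 - 48 + 2304)) = sqrt(-4872 + 2*(-48)/2240) = sqrt(-4872 + 2*(-48)*(1/2240)) = sqrt(-4872 - 3/70) = sqrt(-341043/70) = I*sqrt(23873010)/70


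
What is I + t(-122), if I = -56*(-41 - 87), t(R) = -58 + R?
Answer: 6988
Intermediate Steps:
I = 7168 (I = -56*(-128) = 7168)
I + t(-122) = 7168 + (-58 - 122) = 7168 - 180 = 6988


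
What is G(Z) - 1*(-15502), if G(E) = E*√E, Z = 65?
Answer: 15502 + 65*√65 ≈ 16026.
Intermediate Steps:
G(E) = E^(3/2)
G(Z) - 1*(-15502) = 65^(3/2) - 1*(-15502) = 65*√65 + 15502 = 15502 + 65*√65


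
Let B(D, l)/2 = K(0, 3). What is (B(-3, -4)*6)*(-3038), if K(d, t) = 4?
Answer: -145824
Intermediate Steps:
B(D, l) = 8 (B(D, l) = 2*4 = 8)
(B(-3, -4)*6)*(-3038) = (8*6)*(-3038) = 48*(-3038) = -145824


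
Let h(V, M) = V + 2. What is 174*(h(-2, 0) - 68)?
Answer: -11832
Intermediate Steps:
h(V, M) = 2 + V
174*(h(-2, 0) - 68) = 174*((2 - 2) - 68) = 174*(0 - 68) = 174*(-68) = -11832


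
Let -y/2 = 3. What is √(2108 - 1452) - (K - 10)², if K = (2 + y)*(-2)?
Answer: -4 + 4*√41 ≈ 21.612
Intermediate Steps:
y = -6 (y = -2*3 = -6)
K = 8 (K = (2 - 6)*(-2) = -4*(-2) = 8)
√(2108 - 1452) - (K - 10)² = √(2108 - 1452) - (8 - 10)² = √656 - 1*(-2)² = 4*√41 - 1*4 = 4*√41 - 4 = -4 + 4*√41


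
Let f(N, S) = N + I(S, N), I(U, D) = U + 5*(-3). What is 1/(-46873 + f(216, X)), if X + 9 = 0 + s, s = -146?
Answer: -1/46827 ≈ -2.1355e-5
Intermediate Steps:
I(U, D) = -15 + U (I(U, D) = U - 15 = -15 + U)
X = -155 (X = -9 + (0 - 146) = -9 - 146 = -155)
f(N, S) = -15 + N + S (f(N, S) = N + (-15 + S) = -15 + N + S)
1/(-46873 + f(216, X)) = 1/(-46873 + (-15 + 216 - 155)) = 1/(-46873 + 46) = 1/(-46827) = -1/46827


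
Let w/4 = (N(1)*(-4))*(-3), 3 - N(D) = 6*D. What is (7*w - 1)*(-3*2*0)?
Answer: 0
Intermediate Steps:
N(D) = 3 - 6*D
w = -144 (w = 4*(((3 - 6*1)*(-4))*(-3)) = 4*(((3 - 6)*(-4))*(-3)) = 4*(-3*(-4)*(-3)) = 4*(12*(-3)) = 4*(-36) = -144)
(7*w - 1)*(-3*2*0) = (7*(-144) - 1)*(-3*2*0) = (-1008 - 1)*(-6*0) = -1009*0 = 0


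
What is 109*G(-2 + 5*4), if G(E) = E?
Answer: 1962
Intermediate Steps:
109*G(-2 + 5*4) = 109*(-2 + 5*4) = 109*(-2 + 20) = 109*18 = 1962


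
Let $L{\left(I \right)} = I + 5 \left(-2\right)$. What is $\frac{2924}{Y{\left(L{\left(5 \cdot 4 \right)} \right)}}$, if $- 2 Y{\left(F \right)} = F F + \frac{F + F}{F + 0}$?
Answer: $- \frac{172}{3} \approx -57.333$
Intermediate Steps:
$L{\left(I \right)} = -10 + I$ ($L{\left(I \right)} = I - 10 = -10 + I$)
$Y{\left(F \right)} = -1 - \frac{F^{2}}{2}$ ($Y{\left(F \right)} = - \frac{F F + \frac{F + F}{F + 0}}{2} = - \frac{F^{2} + \frac{2 F}{F}}{2} = - \frac{F^{2} + 2}{2} = - \frac{2 + F^{2}}{2} = -1 - \frac{F^{2}}{2}$)
$\frac{2924}{Y{\left(L{\left(5 \cdot 4 \right)} \right)}} = \frac{2924}{-1 - \frac{\left(-10 + 5 \cdot 4\right)^{2}}{2}} = \frac{2924}{-1 - \frac{\left(-10 + 20\right)^{2}}{2}} = \frac{2924}{-1 - \frac{10^{2}}{2}} = \frac{2924}{-1 - 50} = \frac{2924}{-51} = 2924 \left(- \frac{1}{51}\right) = - \frac{172}{3}$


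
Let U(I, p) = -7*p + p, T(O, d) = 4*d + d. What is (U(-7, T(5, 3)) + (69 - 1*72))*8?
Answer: -744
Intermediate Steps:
T(O, d) = 5*d
U(I, p) = -6*p
(U(-7, T(5, 3)) + (69 - 1*72))*8 = (-30*3 + (69 - 1*72))*8 = (-6*15 + (69 - 72))*8 = (-90 - 3)*8 = -93*8 = -744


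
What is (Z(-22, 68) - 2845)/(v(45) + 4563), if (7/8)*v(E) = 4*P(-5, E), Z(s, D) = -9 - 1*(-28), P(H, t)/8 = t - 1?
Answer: -19782/43205 ≈ -0.45786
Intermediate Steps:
P(H, t) = -8 + 8*t (P(H, t) = 8*(t - 1) = 8*(-1 + t) = -8 + 8*t)
Z(s, D) = 19 (Z(s, D) = -9 + 28 = 19)
v(E) = -256/7 + 256*E/7 (v(E) = 8*(4*(-8 + 8*E))/7 = 8*(-32 + 32*E)/7 = -256/7 + 256*E/7)
(Z(-22, 68) - 2845)/(v(45) + 4563) = (19 - 2845)/((-256/7 + (256/7)*45) + 4563) = -2826/((-256/7 + 11520/7) + 4563) = -2826/(11264/7 + 4563) = -2826/43205/7 = -2826*7/43205 = -19782/43205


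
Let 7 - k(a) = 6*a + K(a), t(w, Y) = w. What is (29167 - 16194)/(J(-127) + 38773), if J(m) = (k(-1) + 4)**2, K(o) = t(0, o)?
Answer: 12973/39062 ≈ 0.33211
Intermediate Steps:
K(o) = 0
k(a) = 7 - 6*a (k(a) = 7 - (6*a + 0) = 7 - 6*a)
J(m) = 289 (J(m) = ((7 - 6*(-1)) + 4)**2 = ((7 + 6) + 4)**2 = (13 + 4)**2 = 17**2 = 289)
(29167 - 16194)/(J(-127) + 38773) = (29167 - 16194)/(289 + 38773) = 12973/39062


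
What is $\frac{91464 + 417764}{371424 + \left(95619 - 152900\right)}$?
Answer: $\frac{509228}{314143} \approx 1.621$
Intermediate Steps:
$\frac{91464 + 417764}{371424 + \left(95619 - 152900\right)} = \frac{509228}{371424 + \left(95619 - 152900\right)} = \frac{509228}{371424 - 57281} = \frac{509228}{314143}$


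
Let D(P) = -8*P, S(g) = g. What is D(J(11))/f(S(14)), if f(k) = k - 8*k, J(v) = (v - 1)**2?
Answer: 400/49 ≈ 8.1633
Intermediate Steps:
J(v) = (-1 + v)**2
f(k) = -7*k
D(J(11))/f(S(14)) = (-8*(-1 + 11)**2)/((-7*14)) = -8*10**2/(-98) = -8*100*(-1/98) = -800*(-1/98) = 400/49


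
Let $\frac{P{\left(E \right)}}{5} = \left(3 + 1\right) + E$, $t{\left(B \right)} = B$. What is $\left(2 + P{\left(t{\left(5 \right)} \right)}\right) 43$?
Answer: $2021$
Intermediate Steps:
$P{\left(E \right)} = 20 + 5 E$ ($P{\left(E \right)} = 5 \left(\left(3 + 1\right) + E\right) = 5 \left(4 + E\right) = 20 + 5 E$)
$\left(2 + P{\left(t{\left(5 \right)} \right)}\right) 43 = \left(2 + \left(20 + 5 \cdot 5\right)\right) 43 = \left(2 + \left(20 + 25\right)\right) 43 = \left(2 + 45\right) 43 = 47 \cdot 43 = 2021$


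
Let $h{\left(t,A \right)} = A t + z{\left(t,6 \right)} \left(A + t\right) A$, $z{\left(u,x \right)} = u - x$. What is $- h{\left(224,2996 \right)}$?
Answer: $-2103743264$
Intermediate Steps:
$h{\left(t,A \right)} = A t + A \left(-6 + t\right) \left(A + t\right)$ ($h{\left(t,A \right)} = A t + \left(t - 6\right) \left(A + t\right) A = A t + \left(-6 + t\right) \left(A + t\right) A = A t + A \left(-6 + t\right) \left(A + t\right)$)
$- h{\left(224,2996 \right)} = - 2996 \left(224 + 2996 \left(-6 + 224\right) + 224 \left(-6 + 224\right)\right) = - 2996 \left(224 + 2996 \cdot 218 + 224 \cdot 218\right) = - 2996 \left(224 + 653128 + 48832\right) = - 2996 \cdot 702184 = \left(-1\right) 2103743264 = -2103743264$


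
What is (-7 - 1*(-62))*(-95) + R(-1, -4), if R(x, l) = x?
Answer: -5226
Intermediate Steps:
(-7 - 1*(-62))*(-95) + R(-1, -4) = (-7 - 1*(-62))*(-95) - 1 = (-7 + 62)*(-95) - 1 = 55*(-95) - 1 = -5225 - 1 = -5226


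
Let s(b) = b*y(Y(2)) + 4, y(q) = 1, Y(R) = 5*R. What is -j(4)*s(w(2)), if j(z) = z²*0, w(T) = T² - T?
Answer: 0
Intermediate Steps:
s(b) = 4 + b (s(b) = b*1 + 4 = b + 4 = 4 + b)
j(z) = 0
-j(4)*s(w(2)) = -0*(4 + 2*(-1 + 2)) = -0*(4 + 2*1) = -0*(4 + 2) = -0*6 = -1*0 = 0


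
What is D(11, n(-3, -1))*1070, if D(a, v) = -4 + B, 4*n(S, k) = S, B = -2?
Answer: -6420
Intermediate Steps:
n(S, k) = S/4
D(a, v) = -6 (D(a, v) = -4 - 2 = -6)
D(11, n(-3, -1))*1070 = -6*1070 = -6420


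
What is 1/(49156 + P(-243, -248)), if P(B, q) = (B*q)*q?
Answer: -1/14896316 ≈ -6.7131e-8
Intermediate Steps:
P(B, q) = B*q**2
1/(49156 + P(-243, -248)) = 1/(49156 - 243*(-248)**2) = 1/(49156 - 243*61504) = 1/(49156 - 14945472) = 1/(-14896316) = -1/14896316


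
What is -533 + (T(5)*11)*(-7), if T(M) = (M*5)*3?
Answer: -6308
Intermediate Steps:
T(M) = 15*M (T(M) = (5*M)*3 = 15*M)
-533 + (T(5)*11)*(-7) = -533 + ((15*5)*11)*(-7) = -533 + (75*11)*(-7) = -533 + 825*(-7) = -533 - 5775 = -6308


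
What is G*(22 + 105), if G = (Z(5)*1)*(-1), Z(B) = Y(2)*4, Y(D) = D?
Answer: -1016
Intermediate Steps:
Z(B) = 8 (Z(B) = 2*4 = 8)
G = -8 (G = (8*1)*(-1) = 8*(-1) = -8)
G*(22 + 105) = -8*(22 + 105) = -8*127 = -1016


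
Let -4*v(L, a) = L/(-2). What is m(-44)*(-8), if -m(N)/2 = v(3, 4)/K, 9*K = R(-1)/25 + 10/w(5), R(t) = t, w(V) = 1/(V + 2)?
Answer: 450/583 ≈ 0.77187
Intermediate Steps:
w(V) = 1/(2 + V)
K = 583/75 (K = (-1/25 + 10/(1/(2 + 5)))/9 = (-1*1/25 + 10/(1/7))/9 = (-1/25 + 10/(⅐))/9 = (-1/25 + 10*7)/9 = (-1/25 + 70)/9 = (⅑)*(1749/25) = 583/75 ≈ 7.7733)
v(L, a) = L/8 (v(L, a) = -L/(4*(-2)) = -L*(-1)/(4*2) = -(-1)*L/8 = L/8)
m(N) = -225/2332 (m(N) = -2*(⅛)*3/583/75 = -3*75/(4*583) = -2*225/4664 = -225/2332)
m(-44)*(-8) = -225/2332*(-8) = 450/583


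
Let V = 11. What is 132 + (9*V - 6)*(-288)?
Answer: -26652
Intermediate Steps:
132 + (9*V - 6)*(-288) = 132 + (9*11 - 6)*(-288) = 132 + (99 - 6)*(-288) = 132 + 93*(-288) = 132 - 26784 = -26652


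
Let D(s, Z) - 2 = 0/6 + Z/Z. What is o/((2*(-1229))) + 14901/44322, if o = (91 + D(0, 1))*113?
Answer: -72360271/18157246 ≈ -3.9852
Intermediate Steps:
D(s, Z) = 3 (D(s, Z) = 2 + (0/6 + Z/Z) = 2 + (0*(⅙) + 1) = 2 + (0 + 1) = 2 + 1 = 3)
o = 10622 (o = (91 + 3)*113 = 94*113 = 10622)
o/((2*(-1229))) + 14901/44322 = 10622/((2*(-1229))) + 14901/44322 = 10622/(-2458) + 14901*(1/44322) = 10622*(-1/2458) + 4967/14774 = -5311/1229 + 4967/14774 = -72360271/18157246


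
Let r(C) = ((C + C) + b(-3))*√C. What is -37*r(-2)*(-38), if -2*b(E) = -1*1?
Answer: -4921*I*√2 ≈ -6959.3*I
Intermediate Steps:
b(E) = ½ (b(E) = -(-1)/2 = -½*(-1) = ½)
r(C) = √C*(½ + 2*C) (r(C) = ((C + C) + ½)*√C = (2*C + ½)*√C = (½ + 2*C)*√C = √C*(½ + 2*C))
-37*r(-2)*(-38) = -37*√(-2)*(1 + 4*(-2))/2*(-38) = -37*I*√2*(1 - 8)/2*(-38) = -37*I*√2*(-7)/2*(-38) = -(-259)*I*√2/2*(-38) = (259*I*√2/2)*(-38) = -4921*I*√2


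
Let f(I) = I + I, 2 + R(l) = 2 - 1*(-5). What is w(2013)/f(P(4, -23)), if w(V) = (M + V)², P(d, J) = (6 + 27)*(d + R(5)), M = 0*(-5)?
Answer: 40931/6 ≈ 6821.8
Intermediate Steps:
R(l) = 5 (R(l) = -2 + (2 - 1*(-5)) = -2 + (2 + 5) = -2 + 7 = 5)
M = 0
P(d, J) = 165 + 33*d (P(d, J) = (6 + 27)*(d + 5) = 33*(5 + d) = 165 + 33*d)
f(I) = 2*I
w(V) = V² (w(V) = (0 + V)² = V²)
w(2013)/f(P(4, -23)) = 2013²/((2*(165 + 33*4))) = 4052169/((2*(165 + 132))) = 4052169/((2*297)) = 4052169/594 = 4052169*(1/594) = 40931/6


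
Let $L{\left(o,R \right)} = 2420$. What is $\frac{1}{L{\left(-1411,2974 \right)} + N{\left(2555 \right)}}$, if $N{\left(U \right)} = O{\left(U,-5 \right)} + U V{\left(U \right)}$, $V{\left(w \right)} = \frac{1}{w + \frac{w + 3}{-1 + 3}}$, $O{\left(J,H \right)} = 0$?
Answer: $\frac{3834}{9280835} \approx 0.00041311$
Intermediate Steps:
$V{\left(w \right)} = \frac{1}{\frac{3}{2} + \frac{3 w}{2}}$ ($V{\left(w \right)} = \frac{1}{w + \frac{3 + w}{2}} = \frac{1}{w + \left(3 + w\right) \frac{1}{2}} = \frac{1}{w + \left(\frac{3}{2} + \frac{w}{2}\right)} = \frac{1}{\frac{3}{2} + \frac{3 w}{2}}$)
$N{\left(U \right)} = \frac{2 U}{3 \left(1 + U\right)}$ ($N{\left(U \right)} = 0 + U \frac{2}{3 \left(1 + U\right)} = 0 + \frac{2 U}{3 \left(1 + U\right)} = \frac{2 U}{3 \left(1 + U\right)}$)
$\frac{1}{L{\left(-1411,2974 \right)} + N{\left(2555 \right)}} = \frac{1}{2420 + \frac{2}{3} \cdot 2555 \frac{1}{1 + 2555}} = \frac{1}{2420 + \frac{2}{3} \cdot 2555 \cdot \frac{1}{2556}} = \frac{1}{2420 + \frac{2555}{3834}} = \frac{1}{\frac{9280835}{3834}} = \frac{3834}{9280835}$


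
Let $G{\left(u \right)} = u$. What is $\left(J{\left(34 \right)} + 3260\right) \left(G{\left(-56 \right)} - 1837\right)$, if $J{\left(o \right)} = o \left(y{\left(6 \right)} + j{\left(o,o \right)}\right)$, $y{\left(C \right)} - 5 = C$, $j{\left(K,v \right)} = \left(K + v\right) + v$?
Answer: $-13444086$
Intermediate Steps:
$j{\left(K,v \right)} = K + 2 v$
$y{\left(C \right)} = 5 + C$
$J{\left(o \right)} = o \left(11 + 3 o\right)$ ($J{\left(o \right)} = o \left(\left(5 + 6\right) + \left(o + 2 o\right)\right) = o \left(11 + 3 o\right)$)
$\left(J{\left(34 \right)} + 3260\right) \left(G{\left(-56 \right)} - 1837\right) = \left(34 \left(11 + 3 \cdot 34\right) + 3260\right) \left(-56 - 1837\right) = \left(34 \left(11 + 102\right) + 3260\right) \left(-1893\right) = \left(34 \cdot 113 + 3260\right) \left(-1893\right) = \left(3842 + 3260\right) \left(-1893\right) = 7102 \left(-1893\right) = -13444086$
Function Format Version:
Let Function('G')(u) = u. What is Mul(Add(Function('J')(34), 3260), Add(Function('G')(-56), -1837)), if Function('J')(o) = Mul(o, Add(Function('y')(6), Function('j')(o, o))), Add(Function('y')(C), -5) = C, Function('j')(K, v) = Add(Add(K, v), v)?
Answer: -13444086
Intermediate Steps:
Function('j')(K, v) = Add(K, Mul(2, v))
Function('y')(C) = Add(5, C)
Function('J')(o) = Mul(o, Add(11, Mul(3, o))) (Function('J')(o) = Mul(o, Add(Add(5, 6), Add(o, Mul(2, o)))) = Mul(o, Add(11, Mul(3, o))))
Mul(Add(Function('J')(34), 3260), Add(Function('G')(-56), -1837)) = Mul(Add(Mul(34, Add(11, Mul(3, 34))), 3260), Add(-56, -1837)) = Mul(Add(Mul(34, Add(11, 102)), 3260), -1893) = Mul(Add(Mul(34, 113), 3260), -1893) = Mul(Add(3842, 3260), -1893) = Mul(7102, -1893) = -13444086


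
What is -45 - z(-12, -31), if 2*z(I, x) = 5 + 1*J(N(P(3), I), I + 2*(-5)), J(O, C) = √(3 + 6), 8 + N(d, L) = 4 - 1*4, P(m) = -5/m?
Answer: -49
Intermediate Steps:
N(d, L) = -8 (N(d, L) = -8 + (4 - 1*4) = -8 + (4 - 4) = -8 + 0 = -8)
J(O, C) = 3 (J(O, C) = √9 = 3)
z(I, x) = 4 (z(I, x) = (5 + 1*3)/2 = (5 + 3)/2 = (½)*8 = 4)
-45 - z(-12, -31) = -45 - 1*4 = -45 - 4 = -49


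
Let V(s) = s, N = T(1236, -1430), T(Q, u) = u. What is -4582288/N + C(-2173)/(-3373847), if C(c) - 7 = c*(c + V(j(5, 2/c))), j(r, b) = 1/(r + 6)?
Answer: 7726593267973/2412300605 ≈ 3203.0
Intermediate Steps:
N = -1430
j(r, b) = 1/(6 + r)
C(c) = 7 + c*(1/11 + c) (C(c) = 7 + c*(c + 1/(6 + 5)) = 7 + c*(c + 1/11) = 7 + c*(1/11 + c))
-4582288/N + C(-2173)/(-3373847) = -4582288/(-1430) + (7 + (-2173)² + (1/11)*(-2173))/(-3373847) = -4582288*(-1/1430) + (7 + 4721929 - 2173/11)*(-1/3373847) = 2291144/715 + (51939123/11)*(-1/3373847) = 2291144/715 - 51939123/37112317 = 7726593267973/2412300605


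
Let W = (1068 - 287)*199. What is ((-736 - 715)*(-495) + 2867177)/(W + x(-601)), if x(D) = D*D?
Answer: 1792711/258310 ≈ 6.9402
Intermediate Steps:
x(D) = D**2
W = 155419 (W = 781*199 = 155419)
((-736 - 715)*(-495) + 2867177)/(W + x(-601)) = ((-736 - 715)*(-495) + 2867177)/(155419 + (-601)**2) = (-1451*(-495) + 2867177)/(155419 + 361201) = (718245 + 2867177)/516620 = 3585422*(1/516620) = 1792711/258310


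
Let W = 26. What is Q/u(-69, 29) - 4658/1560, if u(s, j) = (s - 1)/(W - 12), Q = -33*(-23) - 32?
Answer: -115741/780 ≈ -148.39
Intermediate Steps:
Q = 727 (Q = 759 - 32 = 727)
u(s, j) = -1/14 + s/14 (u(s, j) = (s - 1)/(26 - 12) = (-1 + s)/14 = (-1 + s)*(1/14) = -1/14 + s/14)
Q/u(-69, 29) - 4658/1560 = 727/(-1/14 + (1/14)*(-69)) - 4658/1560 = 727/(-1/14 - 69/14) - 4658*1/1560 = 727/(-5) - 2329/780 = 727*(-⅕) - 2329/780 = -727/5 - 2329/780 = -115741/780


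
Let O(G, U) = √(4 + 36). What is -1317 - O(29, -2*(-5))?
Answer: -1317 - 2*√10 ≈ -1323.3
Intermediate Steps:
O(G, U) = 2*√10 (O(G, U) = √40 = 2*√10)
-1317 - O(29, -2*(-5)) = -1317 - 2*√10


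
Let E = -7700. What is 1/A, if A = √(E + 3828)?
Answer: -I*√2/88 ≈ -0.016071*I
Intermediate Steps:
A = 44*I*√2 (A = √(-7700 + 3828) = √(-3872) = 44*I*√2 ≈ 62.225*I)
1/A = 1/(44*I*√2) = -I*√2/88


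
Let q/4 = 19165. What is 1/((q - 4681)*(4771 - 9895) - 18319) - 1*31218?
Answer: -11514407004871/368838715 ≈ -31218.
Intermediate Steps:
q = 76660 (q = 4*19165 = 76660)
1/((q - 4681)*(4771 - 9895) - 18319) - 1*31218 = 1/((76660 - 4681)*(4771 - 9895) - 18319) - 1*31218 = 1/(71979*(-5124) - 18319) - 31218 = 1/(-368820396 - 18319) - 31218 = 1/(-368838715) - 31218 = -1/368838715 - 31218 = -11514407004871/368838715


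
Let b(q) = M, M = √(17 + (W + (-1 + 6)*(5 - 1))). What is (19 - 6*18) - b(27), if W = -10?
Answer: -89 - 3*√3 ≈ -94.196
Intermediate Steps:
M = 3*√3 (M = √(17 + (-10 + (-1 + 6)*(5 - 1))) = √(17 + (-10 + 5*4)) = √(17 + (-10 + 20)) = √(17 + 10) = √27 = 3*√3 ≈ 5.1962)
b(q) = 3*√3
(19 - 6*18) - b(27) = (19 - 6*18) - 3*√3 = (19 - 108) - 3*√3 = -89 - 3*√3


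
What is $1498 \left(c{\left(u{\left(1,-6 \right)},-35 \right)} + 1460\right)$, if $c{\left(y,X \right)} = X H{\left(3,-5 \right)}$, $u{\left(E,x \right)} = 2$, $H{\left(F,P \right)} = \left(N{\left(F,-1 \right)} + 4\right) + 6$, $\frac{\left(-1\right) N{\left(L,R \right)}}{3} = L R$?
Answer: $1190910$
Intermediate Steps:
$N{\left(L,R \right)} = - 3 L R$
$H{\left(F,P \right)} = 10 + 3 F$ ($H{\left(F,P \right)} = \left(\left(-3\right) F \left(-1\right) + 4\right) + 6 = \left(3 F + 4\right) + 6 = \left(4 + 3 F\right) + 6 = 10 + 3 F$)
$c{\left(y,X \right)} = 19 X$ ($c{\left(y,X \right)} = X \left(10 + 3 \cdot 3\right) = X \left(10 + 9\right) = X 19 = 19 X$)
$1498 \left(c{\left(u{\left(1,-6 \right)},-35 \right)} + 1460\right) = 1498 \left(19 \left(-35\right) + 1460\right) = 1498 \left(-665 + 1460\right) = 1498 \cdot 795 = 1190910$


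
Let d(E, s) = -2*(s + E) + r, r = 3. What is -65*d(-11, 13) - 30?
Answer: 35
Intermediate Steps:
d(E, s) = 3 - 2*E - 2*s (d(E, s) = -2*(s + E) + 3 = -2*(E + s) + 3 = (-2*E - 2*s) + 3 = 3 - 2*E - 2*s)
-65*d(-11, 13) - 30 = -65*(3 - 2*(-11) - 2*13) - 30 = -65*(3 + 22 - 26) - 30 = -65*(-1) - 30 = 65 - 30 = 35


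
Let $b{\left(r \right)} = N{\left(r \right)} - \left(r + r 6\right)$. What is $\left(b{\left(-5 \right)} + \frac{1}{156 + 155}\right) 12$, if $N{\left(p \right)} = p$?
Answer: $\frac{111972}{311} \approx 360.04$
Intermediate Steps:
$b{\left(r \right)} = - 6 r$ ($b{\left(r \right)} = r - \left(r + r 6\right) = r - \left(r + 6 r\right) = r - 7 r = - 6 r$)
$\left(b{\left(-5 \right)} + \frac{1}{156 + 155}\right) 12 = \left(\left(-6\right) \left(-5\right) + \frac{1}{156 + 155}\right) 12 = \left(30 + \frac{1}{311}\right) 12 = \frac{9331}{311} \cdot 12 = \frac{111972}{311}$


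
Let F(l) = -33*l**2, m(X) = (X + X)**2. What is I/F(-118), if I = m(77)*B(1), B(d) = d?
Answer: -539/10443 ≈ -0.051614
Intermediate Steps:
m(X) = 4*X**2 (m(X) = (2*X)**2 = 4*X**2)
I = 23716 (I = (4*77**2)*1 = (4*5929)*1 = 23716*1 = 23716)
I/F(-118) = 23716/((-33*(-118)**2)) = 23716/((-33*13924)) = 23716/(-459492) = 23716*(-1/459492) = -539/10443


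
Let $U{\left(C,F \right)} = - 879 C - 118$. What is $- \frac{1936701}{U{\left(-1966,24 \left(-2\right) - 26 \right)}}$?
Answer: $- \frac{1936701}{1727996} \approx -1.1208$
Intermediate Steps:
$U{\left(C,F \right)} = -118 - 879 C$
$- \frac{1936701}{U{\left(-1966,24 \left(-2\right) - 26 \right)}} = - \frac{1936701}{-118 - -1728114} = - \frac{1936701}{-118 + 1728114} = - \frac{1936701}{1727996}$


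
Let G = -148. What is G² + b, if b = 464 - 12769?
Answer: 9599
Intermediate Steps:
b = -12305
G² + b = (-148)² - 12305 = 21904 - 12305 = 9599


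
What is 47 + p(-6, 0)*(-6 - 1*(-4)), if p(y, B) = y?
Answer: 59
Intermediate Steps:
47 + p(-6, 0)*(-6 - 1*(-4)) = 47 - 6*(-6 - 1*(-4)) = 47 - 6*(-6 + 4) = 47 - 6*(-2) = 47 + 12 = 59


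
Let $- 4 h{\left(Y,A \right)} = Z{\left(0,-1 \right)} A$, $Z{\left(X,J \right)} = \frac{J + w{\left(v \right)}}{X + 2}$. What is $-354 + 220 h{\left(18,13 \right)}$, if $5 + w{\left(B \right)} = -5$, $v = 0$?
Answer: $\frac{7157}{2} \approx 3578.5$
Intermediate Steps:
$w{\left(B \right)} = -10$ ($w{\left(B \right)} = -5 - 5 = -10$)
$Z{\left(X,J \right)} = \frac{-10 + J}{2 + X}$ ($Z{\left(X,J \right)} = \frac{J - 10}{X + 2} = \frac{-10 + J}{2 + X}$)
$h{\left(Y,A \right)} = \frac{11 A}{8}$ ($h{\left(Y,A \right)} = - \frac{\frac{-10 - 1}{2 + 0} A}{4} = - \frac{\frac{1}{2} \left(-11\right) A}{4} = - \frac{\left(- \frac{11}{2}\right) A}{4} = \frac{11 A}{8}$)
$-354 + 220 h{\left(18,13 \right)} = -354 + 220 \cdot \frac{11}{8} \cdot 13 = -354 + 220 \cdot \frac{143}{8} = -354 + \frac{7865}{2} = \frac{7157}{2}$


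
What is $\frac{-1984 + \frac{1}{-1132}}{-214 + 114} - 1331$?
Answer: $- \frac{148423311}{113200} \approx -1311.2$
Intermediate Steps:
$\frac{-1984 + \frac{1}{-1132}}{-214 + 114} - 1331 = \frac{-1984 - \frac{1}{1132}}{-100} - 1331 = \left(- \frac{2245889}{1132}\right) \left(- \frac{1}{100}\right) - 1331 = \frac{2245889}{113200} - 1331 = - \frac{148423311}{113200}$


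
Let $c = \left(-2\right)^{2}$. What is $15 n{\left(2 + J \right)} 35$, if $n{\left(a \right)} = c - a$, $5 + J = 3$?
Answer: $2100$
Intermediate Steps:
$c = 4$
$J = -2$ ($J = -5 + 3 = -2$)
$n{\left(a \right)} = 4 - a$
$15 n{\left(2 + J \right)} 35 = 15 \left(4 - \left(2 - 2\right)\right) 35 = 15 \left(4 - 0\right) 35 = 15 \left(4 + 0\right) 35 = 15 \cdot 4 \cdot 35 = 60 \cdot 35 = 2100$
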